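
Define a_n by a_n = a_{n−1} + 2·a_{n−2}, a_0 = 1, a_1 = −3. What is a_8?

−169

With companion matrix A = [[1, 2], [1, 0]], [a_n, a_{n−1}]ᵀ = A·[a_{n−1}, a_{n−2}]ᵀ, so [a_8, a_7]ᵀ = A⁷·[a_1, a_0]ᵀ.
A⁷ = [[85, 86], [43, 42]], giving [a_8, a_7]ᵀ = [[−169], [−87]].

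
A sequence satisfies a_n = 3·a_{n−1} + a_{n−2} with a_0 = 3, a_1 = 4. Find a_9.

63661

With companion matrix B = [[3, 1], [1, 0]], [a_n, a_{n−1}]ᵀ = B·[a_{n−1}, a_{n−2}]ᵀ, so [a_9, a_8]ᵀ = B^8·[a_1, a_0]ᵀ.
B^8 = [[12970, 3927], [3927, 1189]], giving [a_9, a_8]ᵀ = [[63661], [19275]].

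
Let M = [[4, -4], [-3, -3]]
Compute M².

[[28, -4], [-3, 21]]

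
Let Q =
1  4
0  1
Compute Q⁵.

Q = I + N where N = [[0, 4], [0, 0]] is strictly upper-triangular, so N² = 0.
(I + N)⁵ = I + 5·N = [[1, 20], [0, 1]].

[[1, 20], [0, 1]]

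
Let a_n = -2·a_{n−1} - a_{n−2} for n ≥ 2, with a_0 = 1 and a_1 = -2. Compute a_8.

With companion matrix T = [[-2, -1], [1, 0]], [a_n, a_{n−1}]ᵀ = T·[a_{n−1}, a_{n−2}]ᵀ, so [a_8, a_7]ᵀ = T^7·[a_1, a_0]ᵀ.
T^7 = [[-8, -7], [7, 6]], giving [a_8, a_7]ᵀ = [[9], [-8]].

9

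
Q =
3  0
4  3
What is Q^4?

[[81, 0], [432, 81]]

Q^2 = [[9, 0], [24, 9]]
Q^3 = [[27, 0], [108, 27]]
Q^4 = [[81, 0], [432, 81]]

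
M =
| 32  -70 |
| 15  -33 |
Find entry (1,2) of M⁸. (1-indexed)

tr M = -1 and det M = -6, so the characteristic polynomial is λ² − (-1)λ + (-6) with roots -3 and 2.
Eigenvectors give P = [[-2, 7], [-1, 3]] with P⁻¹ = [[3, -7], [1, -2]], and M = P·diag(-3, 2)·P⁻¹.
Then M⁸ = P·diag(6561, 256)·P⁻¹ = [[-13122, 1792], [-6561, 768]] · [[3, -7], [1, -2]] = [[-37574, 88270], [-18915, 44391]].

88270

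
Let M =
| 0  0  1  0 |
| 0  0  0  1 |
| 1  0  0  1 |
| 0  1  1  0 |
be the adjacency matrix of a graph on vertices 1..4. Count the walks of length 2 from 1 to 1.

The number of length-2 walks from vertex 1 to vertex 1 is entry (1,1) of M², where M is the adjacency matrix.
M² = [[1, 0, 0, 1], [0, 1, 1, 0], [0, 1, 2, 0], [1, 0, 0, 2]]

1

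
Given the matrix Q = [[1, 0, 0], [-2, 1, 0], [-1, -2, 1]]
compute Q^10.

Q = I + N where N = [[0, 0, 0], [-2, 0, 0], [-1, -2, 0]] is strictly lower-triangular, so N^3 = 0.
(I + N)^10 = I + 10·N + 45·N^2 = [[1, 0, 0], [-20, 1, 0], [170, -20, 1]].

[[1, 0, 0], [-20, 1, 0], [170, -20, 1]]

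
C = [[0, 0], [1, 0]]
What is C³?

C is strictly triangular, hence nilpotent: C² = 0, so C³ = 0.

[[0, 0], [0, 0]]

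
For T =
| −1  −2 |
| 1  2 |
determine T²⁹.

[[−1, −2], [1, 2]]

T² = T (a projection; rank 1, trace 1), so T²⁹ = T.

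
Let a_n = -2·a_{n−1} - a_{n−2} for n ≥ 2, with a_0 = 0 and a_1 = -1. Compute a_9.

With companion matrix Q = [[-2, -1], [1, 0]], [a_n, a_{n−1}]ᵀ = Q·[a_{n−1}, a_{n−2}]ᵀ, so [a_9, a_8]ᵀ = Q^8·[a_1, a_0]ᵀ.
Q^8 = [[9, 8], [-8, -7]], giving [a_9, a_8]ᵀ = [[-9], [8]].

-9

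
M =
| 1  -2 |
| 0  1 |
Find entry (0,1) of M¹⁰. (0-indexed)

M = I + N where N = [[0, -2], [0, 0]] is strictly upper-triangular, so N² = 0.
(I + N)¹⁰ = I + 10·N = [[1, -20], [0, 1]].

-20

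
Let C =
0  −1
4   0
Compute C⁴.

C² = [[−4, 0], [0, −4]]
C³ = [[0, 4], [−16, 0]]
C⁴ = [[16, 0], [0, 16]]

[[16, 0], [0, 16]]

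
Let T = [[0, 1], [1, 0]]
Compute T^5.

T² = I (check: tr T = 0 and det T = −1), so T^5 = T since 5 is odd.

[[0, 1], [1, 0]]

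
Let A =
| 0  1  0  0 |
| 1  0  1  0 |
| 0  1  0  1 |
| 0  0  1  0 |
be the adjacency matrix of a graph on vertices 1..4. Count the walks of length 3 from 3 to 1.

The number of length-3 walks from vertex 3 to vertex 1 is entry (3,1) of A^3, where A is the adjacency matrix.
A^2 = [[1, 0, 1, 0], [0, 2, 0, 1], [1, 0, 2, 0], [0, 1, 0, 1]]
A^3 = [[0, 2, 0, 1], [2, 0, 3, 0], [0, 3, 0, 2], [1, 0, 2, 0]]

0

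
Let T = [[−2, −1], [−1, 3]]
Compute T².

[[5, −1], [−1, 10]]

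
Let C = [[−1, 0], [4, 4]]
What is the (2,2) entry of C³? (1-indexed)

64

C² = [[1, 0], [12, 16]]
C³ = [[−1, 0], [52, 64]]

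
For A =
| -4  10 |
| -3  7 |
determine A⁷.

[[-634, 1270], [-381, 763]]

tr A = 3 and det A = 2, so the characteristic polynomial is λ² − (3)λ + (2) with roots 1 and 2.
Eigenvectors give P = [[2, -5], [1, -3]] with P⁻¹ = [[3, -5], [1, -2]], and A = P·diag(1, 2)·P⁻¹.
Then A⁷ = P·diag(1, 128)·P⁻¹ = [[2, -640], [1, -384]] · [[3, -5], [1, -2]] = [[-634, 1270], [-381, 763]].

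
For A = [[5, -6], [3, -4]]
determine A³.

[[17, -18], [9, -10]]

tr A = 1 and det A = -2, so the characteristic polynomial is λ² − (1)λ + (-2) with roots 2 and -1.
Eigenvectors give P = [[2, -1], [1, -1]] with P⁻¹ = [[1, -1], [1, -2]], and A = P·diag(2, -1)·P⁻¹.
Then A³ = P·diag(8, -1)·P⁻¹ = [[16, 1], [8, 1]] · [[1, -1], [1, -2]] = [[17, -18], [9, -10]].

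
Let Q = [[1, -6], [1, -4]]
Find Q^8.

[[-509, 1530], [-255, 766]]

tr Q = -3 and det Q = 2, so the characteristic polynomial is λ² − (-3)λ + (2) with roots -2 and -1.
Eigenvectors give P = [[2, -3], [1, -1]] with P⁻¹ = [[-1, 3], [-1, 2]], and Q = P·diag(-2, -1)·P⁻¹.
Then Q^8 = P·diag(256, 1)·P⁻¹ = [[512, -3], [256, -1]] · [[-1, 3], [-1, 2]] = [[-509, 1530], [-255, 766]].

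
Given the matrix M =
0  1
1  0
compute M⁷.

[[0, 1], [1, 0]]

M² = I (check: tr M = 0 and det M = −1), so M⁷ = M since 7 is odd.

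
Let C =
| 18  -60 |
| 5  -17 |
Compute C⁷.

[[9132, -27780], [2315, -7073]]

tr C = 1 and det C = -6, so the characteristic polynomial is λ² − (1)λ + (-6) with roots -2 and 3.
Eigenvectors give P = [[3, 4], [1, 1]] with P⁻¹ = [[-1, 4], [1, -3]], and C = P·diag(-2, 3)·P⁻¹.
Then C⁷ = P·diag(-128, 2187)·P⁻¹ = [[-384, 8748], [-128, 2187]] · [[-1, 4], [1, -3]] = [[9132, -27780], [2315, -7073]].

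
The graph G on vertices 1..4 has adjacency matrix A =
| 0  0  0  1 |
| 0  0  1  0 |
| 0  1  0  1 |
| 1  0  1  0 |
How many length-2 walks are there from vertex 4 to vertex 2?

1

The number of length-2 walks from vertex 4 to vertex 2 is entry (4,2) of A², where A is the adjacency matrix.
A² = [[1, 0, 1, 0], [0, 1, 0, 1], [1, 0, 2, 0], [0, 1, 0, 2]]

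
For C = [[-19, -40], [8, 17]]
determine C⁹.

tr C = -2 and det C = -3, so the characteristic polynomial is λ² − (-2)λ + (-3) with roots 1 and -3.
Eigenvectors give P = [[-2, -5], [1, 2]] with P⁻¹ = [[2, 5], [-1, -2]], and C = P·diag(1, -3)·P⁻¹.
Then C⁹ = P·diag(1, -19683)·P⁻¹ = [[-2, 98415], [1, -39366]] · [[2, 5], [-1, -2]] = [[-98419, -196840], [39368, 78737]].

[[-98419, -196840], [39368, 78737]]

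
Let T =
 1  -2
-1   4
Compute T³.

T² = [[3, -10], [-5, 18]]
T³ = [[13, -46], [-23, 82]]

[[13, -46], [-23, 82]]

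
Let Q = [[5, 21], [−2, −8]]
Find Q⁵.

[[185, 651], [−62, −218]]

tr Q = −3 and det Q = 2, so the characteristic polynomial is λ² − (−3)λ + (2) with roots −1 and −2.
Eigenvectors give P = [[−7, −3], [2, 1]] with P⁻¹ = [[−1, −3], [2, 7]], and Q = P·diag(−1, −2)·P⁻¹.
Then Q⁵ = P·diag(−1, −32)·P⁻¹ = [[7, 96], [−2, −32]] · [[−1, −3], [2, 7]] = [[185, 651], [−62, −218]].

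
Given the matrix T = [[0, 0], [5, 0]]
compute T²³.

[[0, 0], [0, 0]]

T is strictly triangular, hence nilpotent: T² = 0, so T²³ = 0.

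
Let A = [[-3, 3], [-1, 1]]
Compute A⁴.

A² = [[6, -6], [2, -2]]
A³ = [[-12, 12], [-4, 4]]
A⁴ = [[24, -24], [8, -8]]

[[24, -24], [8, -8]]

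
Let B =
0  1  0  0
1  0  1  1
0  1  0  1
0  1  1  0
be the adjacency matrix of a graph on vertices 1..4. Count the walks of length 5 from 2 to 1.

11

The number of length-5 walks from vertex 2 to vertex 1 is entry (2,1) of B⁵, where B is the adjacency matrix.
B² = [[1, 0, 1, 1], [0, 3, 1, 1], [1, 1, 2, 1], [1, 1, 1, 2]]
B³ = [[0, 3, 1, 1], [3, 2, 4, 4], [1, 4, 2, 3], [1, 4, 3, 2]]
B⁴ = [[3, 2, 4, 4], [2, 11, 6, 6], [4, 6, 7, 6], [4, 6, 6, 7]]
B⁵ = [[2, 11, 6, 6], [11, 14, 17, 17], [6, 17, 12, 13], [6, 17, 13, 12]]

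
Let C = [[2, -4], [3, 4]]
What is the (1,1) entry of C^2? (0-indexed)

4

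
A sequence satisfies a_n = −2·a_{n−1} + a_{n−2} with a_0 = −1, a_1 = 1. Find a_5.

With companion matrix A = [[−2, 1], [1, 0]], [a_n, a_{n−1}]ᵀ = A·[a_{n−1}, a_{n−2}]ᵀ, so [a_5, a_4]ᵀ = A⁴·[a_1, a_0]ᵀ.
A⁴ = [[29, −12], [−12, 5]], giving [a_5, a_4]ᵀ = [[41], [−17]].

41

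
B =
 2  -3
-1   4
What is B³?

B² = [[7, -18], [-6, 19]]
B³ = [[32, -93], [-31, 94]]

[[32, -93], [-31, 94]]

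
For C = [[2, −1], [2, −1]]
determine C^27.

C² = C (a projection; rank 1, trace 1), so C^27 = C.

[[2, −1], [2, −1]]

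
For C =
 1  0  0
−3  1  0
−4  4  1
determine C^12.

C = I + N where N = [[0, 0, 0], [−3, 0, 0], [−4, 4, 0]] is strictly lower-triangular, so N^3 = 0.
(I + N)^12 = I + 12·N + 66·N^2 = [[1, 0, 0], [−36, 1, 0], [−840, 48, 1]].

[[1, 0, 0], [−36, 1, 0], [−840, 48, 1]]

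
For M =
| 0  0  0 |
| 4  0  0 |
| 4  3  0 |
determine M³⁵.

M is strictly triangular, hence nilpotent: M³ = 0, so M³⁵ = 0.

[[0, 0, 0], [0, 0, 0], [0, 0, 0]]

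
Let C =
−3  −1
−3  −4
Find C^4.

[[291, 217], [651, 508]]

C^2 = [[12, 7], [21, 19]]
C^3 = [[−57, −40], [−120, −97]]
C^4 = [[291, 217], [651, 508]]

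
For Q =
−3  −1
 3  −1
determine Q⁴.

[[−12, 16], [−48, −44]]

Q² = [[6, 4], [−12, −2]]
Q³ = [[−6, −10], [30, 14]]
Q⁴ = [[−12, 16], [−48, −44]]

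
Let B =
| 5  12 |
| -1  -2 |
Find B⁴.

[[61, 180], [-15, -44]]

tr B = 3 and det B = 2, so the characteristic polynomial is λ² − (3)λ + (2) with roots 1 and 2.
Eigenvectors give P = [[-3, 4], [1, -1]] with P⁻¹ = [[1, 4], [1, 3]], and B = P·diag(1, 2)·P⁻¹.
Then B⁴ = P·diag(1, 16)·P⁻¹ = [[-3, 64], [1, -16]] · [[1, 4], [1, 3]] = [[61, 180], [-15, -44]].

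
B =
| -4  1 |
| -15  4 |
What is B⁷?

[[-4, 1], [-15, 4]]

B² = I (check: tr B = 0 and det B = -1), so B⁷ = B since 7 is odd.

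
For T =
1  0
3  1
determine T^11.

[[1, 0], [33, 1]]

T = I + N where N = [[0, 0], [3, 0]] is strictly lower-triangular, so N^2 = 0.
(I + N)^11 = I + 11·N = [[1, 0], [33, 1]].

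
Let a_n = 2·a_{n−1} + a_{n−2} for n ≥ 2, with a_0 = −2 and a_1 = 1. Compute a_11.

985

With companion matrix A = [[2, 1], [1, 0]], [a_n, a_{n−1}]ᵀ = A·[a_{n−1}, a_{n−2}]ᵀ, so [a_11, a_10]ᵀ = A¹⁰·[a_1, a_0]ᵀ.
A¹⁰ = [[5741, 2378], [2378, 985]], giving [a_11, a_10]ᵀ = [[985], [408]].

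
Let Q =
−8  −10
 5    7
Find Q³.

tr Q = −1 and det Q = −6, so the characteristic polynomial is λ² − (−1)λ + (−6) with roots −3 and 2.
Eigenvectors give P = [[2, −1], [−1, 1]] with P⁻¹ = [[1, 1], [1, 2]], and Q = P·diag(−3, 2)·P⁻¹.
Then Q³ = P·diag(−27, 8)·P⁻¹ = [[−54, −8], [27, 8]] · [[1, 1], [1, 2]] = [[−62, −70], [35, 43]].

[[−62, −70], [35, 43]]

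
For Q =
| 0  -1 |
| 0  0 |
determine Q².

Q is strictly triangular, hence nilpotent: Q² = 0, so Q² = 0.

[[0, 0], [0, 0]]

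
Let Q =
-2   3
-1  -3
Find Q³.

Q² = [[1, -15], [5, 6]]
Q³ = [[13, 48], [-16, -3]]

[[13, 48], [-16, -3]]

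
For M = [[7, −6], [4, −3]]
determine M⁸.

tr M = 4 and det M = 3, so the characteristic polynomial is λ² − (4)λ + (3) with roots 1 and 3.
Eigenvectors give P = [[1, 3], [1, 2]] with P⁻¹ = [[−2, 3], [1, −1]], and M = P·diag(1, 3)·P⁻¹.
Then M⁸ = P·diag(1, 6561)·P⁻¹ = [[1, 19683], [1, 13122]] · [[−2, 3], [1, −1]] = [[19681, −19680], [13120, −13119]].

[[19681, −19680], [13120, −13119]]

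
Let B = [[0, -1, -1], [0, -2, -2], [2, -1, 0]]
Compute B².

[[-2, 3, 2], [-4, 6, 4], [0, 0, 0]]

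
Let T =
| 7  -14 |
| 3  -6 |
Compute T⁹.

T² = T (a projection; rank 1, trace 1), so T⁹ = T.

[[7, -14], [3, -6]]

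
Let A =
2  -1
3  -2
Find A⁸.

A² = I (check: tr A = 0 and det A = -1), so A⁸ = I since 8 is even.

[[1, 0], [0, 1]]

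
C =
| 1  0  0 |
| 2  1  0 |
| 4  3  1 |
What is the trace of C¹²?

3

C = I + N where N = [[0, 0, 0], [2, 0, 0], [4, 3, 0]] is strictly lower-triangular, so N³ = 0.
(I + N)¹² = I + 12·N + 66·N² = [[1, 0, 0], [24, 1, 0], [444, 36, 1]].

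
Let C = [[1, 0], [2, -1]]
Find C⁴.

[[1, 0], [0, 1]]

C² = [[1, 0], [0, 1]]
C³ = [[1, 0], [2, -1]]
C⁴ = [[1, 0], [0, 1]]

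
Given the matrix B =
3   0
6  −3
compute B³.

[[27, 0], [54, −27]]

tr B = 0 and det B = −9, so the characteristic polynomial is λ² − (0)λ + (−9) with roots −3 and 3.
Eigenvectors give P = [[0, −1], [−1, −1]] with P⁻¹ = [[1, −1], [−1, 0]], and B = P·diag(−3, 3)·P⁻¹.
Then B³ = P·diag(−27, 27)·P⁻¹ = [[0, −27], [27, −27]] · [[1, −1], [−1, 0]] = [[27, 0], [54, −27]].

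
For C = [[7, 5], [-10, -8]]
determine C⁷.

[[2443, 2315], [-4630, -4502]]

tr C = -1 and det C = -6, so the characteristic polynomial is λ² − (-1)λ + (-6) with roots 2 and -3.
Eigenvectors give P = [[1, -1], [-1, 2]] with P⁻¹ = [[2, 1], [1, 1]], and C = P·diag(2, -3)·P⁻¹.
Then C⁷ = P·diag(128, -2187)·P⁻¹ = [[128, 2187], [-128, -4374]] · [[2, 1], [1, 1]] = [[2443, 2315], [-4630, -4502]].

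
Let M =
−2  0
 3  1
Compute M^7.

tr M = −1 and det M = −2, so the characteristic polynomial is λ² − (−1)λ + (−2) with roots 1 and −2.
Eigenvectors give P = [[0, −1], [1, 1]] with P⁻¹ = [[1, 1], [−1, 0]], and M = P·diag(1, −2)·P⁻¹.
Then M^7 = P·diag(1, −128)·P⁻¹ = [[0, 128], [1, −128]] · [[1, 1], [−1, 0]] = [[−128, 0], [129, 1]].

[[−128, 0], [129, 1]]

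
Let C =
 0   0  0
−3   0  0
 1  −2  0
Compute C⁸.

C is strictly triangular, hence nilpotent: C³ = 0, so C⁸ = 0.

[[0, 0, 0], [0, 0, 0], [0, 0, 0]]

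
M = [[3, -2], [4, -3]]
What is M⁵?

M² = I (check: tr M = 0 and det M = -1), so M⁵ = M since 5 is odd.

[[3, -2], [4, -3]]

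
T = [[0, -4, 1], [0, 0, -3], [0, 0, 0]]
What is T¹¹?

T is strictly triangular, hence nilpotent: T³ = 0, so T¹¹ = 0.

[[0, 0, 0], [0, 0, 0], [0, 0, 0]]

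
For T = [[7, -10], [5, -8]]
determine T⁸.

[[-6049, 12610], [-6305, 12866]]

tr T = -1 and det T = -6, so the characteristic polynomial is λ² − (-1)λ + (-6) with roots -3 and 2.
Eigenvectors give P = [[-1, 2], [-1, 1]] with P⁻¹ = [[1, -2], [1, -1]], and T = P·diag(-3, 2)·P⁻¹.
Then T⁸ = P·diag(6561, 256)·P⁻¹ = [[-6561, 512], [-6561, 256]] · [[1, -2], [1, -1]] = [[-6049, 12610], [-6305, 12866]].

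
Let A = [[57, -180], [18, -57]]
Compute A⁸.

[[6561, 0], [0, 6561]]

tr A = 0 and det A = -9, so the characteristic polynomial is λ² − (0)λ + (-9) with roots 3 and -3.
Eigenvectors give P = [[10, 3], [3, 1]] with P⁻¹ = [[1, -3], [-3, 10]], and A = P·diag(3, -3)·P⁻¹.
Then A⁸ = P·diag(6561, 6561)·P⁻¹ = [[65610, 19683], [19683, 6561]] · [[1, -3], [-3, 10]] = [[6561, 0], [0, 6561]].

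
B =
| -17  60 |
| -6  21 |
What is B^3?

tr B = 4 and det B = 3, so the characteristic polynomial is λ² − (4)λ + (3) with roots 3 and 1.
Eigenvectors give P = [[3, 10], [1, 3]] with P⁻¹ = [[-3, 10], [1, -3]], and B = P·diag(3, 1)·P⁻¹.
Then B^3 = P·diag(27, 1)·P⁻¹ = [[81, 10], [27, 3]] · [[-3, 10], [1, -3]] = [[-233, 780], [-78, 261]].

[[-233, 780], [-78, 261]]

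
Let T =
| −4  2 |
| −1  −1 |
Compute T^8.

tr T = −5 and det T = 6, so the characteristic polynomial is λ² − (−5)λ + (6) with roots −3 and −2.
Eigenvectors give P = [[2, 1], [1, 1]] with P⁻¹ = [[1, −1], [−1, 2]], and T = P·diag(−3, −2)·P⁻¹.
Then T^8 = P·diag(6561, 256)·P⁻¹ = [[13122, 256], [6561, 256]] · [[1, −1], [−1, 2]] = [[12866, −12610], [6305, −6049]].

[[12866, −12610], [6305, −6049]]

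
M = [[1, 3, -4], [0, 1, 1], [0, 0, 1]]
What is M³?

[[1, 9, -3], [0, 1, 3], [0, 0, 1]]

M = I + N where N = [[0, 3, -4], [0, 0, 1], [0, 0, 0]] is strictly upper-triangular, so N³ = 0.
(I + N)³ = I + 3·N + 3·N² = [[1, 9, -3], [0, 1, 3], [0, 0, 1]].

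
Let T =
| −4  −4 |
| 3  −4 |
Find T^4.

T^2 = [[4, 32], [−24, 4]]
T^3 = [[80, −144], [108, 80]]
T^4 = [[−752, 256], [−192, −752]]

[[−752, 256], [−192, −752]]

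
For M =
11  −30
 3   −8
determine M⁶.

[[631, −1890], [189, −566]]

tr M = 3 and det M = 2, so the characteristic polynomial is λ² − (3)λ + (2) with roots 2 and 1.
Eigenvectors give P = [[10, −3], [3, −1]] with P⁻¹ = [[1, −3], [3, −10]], and M = P·diag(2, 1)·P⁻¹.
Then M⁶ = P·diag(64, 1)·P⁻¹ = [[640, −3], [192, −1]] · [[1, −3], [3, −10]] = [[631, −1890], [189, −566]].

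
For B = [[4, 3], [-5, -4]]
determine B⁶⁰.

[[1, 0], [0, 1]]

B² = I (check: tr B = 0 and det B = -1), so B⁶⁰ = I since 60 is even.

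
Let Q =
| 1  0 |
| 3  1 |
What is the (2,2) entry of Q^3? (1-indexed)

1

Q = I + N where N = [[0, 0], [3, 0]] is strictly lower-triangular, so N^2 = 0.
(I + N)^3 = I + 3·N = [[1, 0], [9, 1]].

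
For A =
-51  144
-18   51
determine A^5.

tr A = 0 and det A = -9, so the characteristic polynomial is λ² − (0)λ + (-9) with roots 3 and -3.
Eigenvectors give P = [[-8, 3], [-3, 1]] with P⁻¹ = [[1, -3], [3, -8]], and A = P·diag(3, -3)·P⁻¹.
Then A^5 = P·diag(243, -243)·P⁻¹ = [[-1944, -729], [-729, -243]] · [[1, -3], [3, -8]] = [[-4131, 11664], [-1458, 4131]].

[[-4131, 11664], [-1458, 4131]]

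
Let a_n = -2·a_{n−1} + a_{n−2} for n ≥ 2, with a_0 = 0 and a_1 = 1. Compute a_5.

With companion matrix T = [[-2, 1], [1, 0]], [a_n, a_{n−1}]ᵀ = T·[a_{n−1}, a_{n−2}]ᵀ, so [a_5, a_4]ᵀ = T^4·[a_1, a_0]ᵀ.
T^4 = [[29, -12], [-12, 5]], giving [a_5, a_4]ᵀ = [[29], [-12]].

29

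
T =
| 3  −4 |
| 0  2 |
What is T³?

T² = [[9, −20], [0, 4]]
T³ = [[27, −76], [0, 8]]

[[27, −76], [0, 8]]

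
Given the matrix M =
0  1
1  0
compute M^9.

[[0, 1], [1, 0]]

M² = I (check: tr M = 0 and det M = -1), so M^9 = M since 9 is odd.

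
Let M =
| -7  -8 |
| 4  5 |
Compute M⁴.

tr M = -2 and det M = -3, so the characteristic polynomial is λ² − (-2)λ + (-3) with roots -3 and 1.
Eigenvectors give P = [[-2, -1], [1, 1]] with P⁻¹ = [[-1, -1], [1, 2]], and M = P·diag(-3, 1)·P⁻¹.
Then M⁴ = P·diag(81, 1)·P⁻¹ = [[-162, -1], [81, 1]] · [[-1, -1], [1, 2]] = [[161, 160], [-80, -79]].

[[161, 160], [-80, -79]]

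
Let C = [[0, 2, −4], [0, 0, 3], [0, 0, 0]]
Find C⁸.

[[0, 0, 0], [0, 0, 0], [0, 0, 0]]

C is strictly triangular, hence nilpotent: C³ = 0, so C⁸ = 0.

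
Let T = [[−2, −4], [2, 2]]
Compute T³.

T² = [[−4, 0], [0, −4]]
T³ = [[8, 16], [−8, −8]]

[[8, 16], [−8, −8]]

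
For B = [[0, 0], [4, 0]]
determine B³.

B is strictly triangular, hence nilpotent: B² = 0, so B³ = 0.

[[0, 0], [0, 0]]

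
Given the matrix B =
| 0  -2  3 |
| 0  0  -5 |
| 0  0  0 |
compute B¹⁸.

[[0, 0, 0], [0, 0, 0], [0, 0, 0]]

B is strictly triangular, hence nilpotent: B³ = 0, so B¹⁸ = 0.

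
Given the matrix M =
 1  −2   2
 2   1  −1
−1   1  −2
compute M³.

M² = [[−5, −2, 0], [5, −4, 5], [3, 1, 1]]
M³ = [[−9, 8, −8], [−8, −9, 4], [4, −4, 3]]

[[−9, 8, −8], [−8, −9, 4], [4, −4, 3]]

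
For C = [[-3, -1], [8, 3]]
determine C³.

C² = I (check: tr C = 0 and det C = -1), so C³ = C since 3 is odd.

[[-3, -1], [8, 3]]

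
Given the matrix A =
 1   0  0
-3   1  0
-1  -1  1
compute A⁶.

[[1, 0, 0], [-18, 1, 0], [39, -6, 1]]

A = I + N where N = [[0, 0, 0], [-3, 0, 0], [-1, -1, 0]] is strictly lower-triangular, so N³ = 0.
(I + N)⁶ = I + 6·N + 15·N² = [[1, 0, 0], [-18, 1, 0], [39, -6, 1]].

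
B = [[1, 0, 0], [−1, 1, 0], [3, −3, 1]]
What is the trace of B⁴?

3

B = I + N where N = [[0, 0, 0], [−1, 0, 0], [3, −3, 0]] is strictly lower-triangular, so N³ = 0.
(I + N)⁴ = I + 4·N + 6·N² = [[1, 0, 0], [−4, 1, 0], [30, −12, 1]].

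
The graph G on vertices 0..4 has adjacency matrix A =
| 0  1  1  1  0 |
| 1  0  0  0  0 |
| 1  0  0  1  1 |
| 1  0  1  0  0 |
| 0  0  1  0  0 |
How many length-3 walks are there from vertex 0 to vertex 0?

The number of length-3 walks from vertex 0 to vertex 0 is entry (0,0) of A^3, where A is the adjacency matrix.
A^2 = [[3, 0, 1, 1, 1], [0, 1, 1, 1, 0], [1, 1, 3, 1, 0], [1, 1, 1, 2, 1], [1, 0, 0, 1, 1]]
A^3 = [[2, 3, 5, 4, 1], [3, 0, 1, 1, 1], [5, 1, 2, 4, 3], [4, 1, 4, 2, 1], [1, 1, 3, 1, 0]]

2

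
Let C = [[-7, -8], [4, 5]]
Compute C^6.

[[1457, 1456], [-728, -727]]

tr C = -2 and det C = -3, so the characteristic polynomial is λ² − (-2)λ + (-3) with roots -3 and 1.
Eigenvectors give P = [[-2, -1], [1, 1]] with P⁻¹ = [[-1, -1], [1, 2]], and C = P·diag(-3, 1)·P⁻¹.
Then C^6 = P·diag(729, 1)·P⁻¹ = [[-1458, -1], [729, 1]] · [[-1, -1], [1, 2]] = [[1457, 1456], [-728, -727]].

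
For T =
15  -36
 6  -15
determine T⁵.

tr T = 0 and det T = -9, so the characteristic polynomial is λ² − (0)λ + (-9) with roots -3 and 3.
Eigenvectors give P = [[2, 3], [1, 1]] with P⁻¹ = [[-1, 3], [1, -2]], and T = P·diag(-3, 3)·P⁻¹.
Then T⁵ = P·diag(-243, 243)·P⁻¹ = [[-486, 729], [-243, 243]] · [[-1, 3], [1, -2]] = [[1215, -2916], [486, -1215]].

[[1215, -2916], [486, -1215]]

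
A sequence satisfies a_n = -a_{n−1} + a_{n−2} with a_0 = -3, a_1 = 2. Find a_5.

19

With companion matrix C = [[-1, 1], [1, 0]], [a_n, a_{n−1}]ᵀ = C·[a_{n−1}, a_{n−2}]ᵀ, so [a_5, a_4]ᵀ = C⁴·[a_1, a_0]ᵀ.
C⁴ = [[5, -3], [-3, 2]], giving [a_5, a_4]ᵀ = [[19], [-12]].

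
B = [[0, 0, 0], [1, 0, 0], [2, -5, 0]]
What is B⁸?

[[0, 0, 0], [0, 0, 0], [0, 0, 0]]

B is strictly triangular, hence nilpotent: B³ = 0, so B⁸ = 0.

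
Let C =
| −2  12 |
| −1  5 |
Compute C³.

tr C = 3 and det C = 2, so the characteristic polynomial is λ² − (3)λ + (2) with roots 2 and 1.
Eigenvectors give P = [[−3, 4], [−1, 1]] with P⁻¹ = [[1, −4], [1, −3]], and C = P·diag(2, 1)·P⁻¹.
Then C³ = P·diag(8, 1)·P⁻¹ = [[−24, 4], [−8, 1]] · [[1, −4], [1, −3]] = [[−20, 84], [−7, 29]].

[[−20, 84], [−7, 29]]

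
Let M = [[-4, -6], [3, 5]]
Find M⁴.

[[-14, -30], [15, 31]]

tr M = 1 and det M = -2, so the characteristic polynomial is λ² − (1)λ + (-2) with roots 2 and -1.
Eigenvectors give P = [[-1, -2], [1, 1]] with P⁻¹ = [[1, 2], [-1, -1]], and M = P·diag(2, -1)·P⁻¹.
Then M⁴ = P·diag(16, 1)·P⁻¹ = [[-16, -2], [16, 1]] · [[1, 2], [-1, -1]] = [[-14, -30], [15, 31]].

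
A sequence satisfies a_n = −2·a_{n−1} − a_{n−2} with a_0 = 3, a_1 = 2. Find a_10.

With companion matrix M = [[−2, −1], [1, 0]], [a_n, a_{n−1}]ᵀ = M·[a_{n−1}, a_{n−2}]ᵀ, so [a_10, a_9]ᵀ = M⁹·[a_1, a_0]ᵀ.
M⁹ = [[−10, −9], [9, 8]], giving [a_10, a_9]ᵀ = [[−47], [42]].

−47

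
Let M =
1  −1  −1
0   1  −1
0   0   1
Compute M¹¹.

[[1, −11, 44], [0, 1, −11], [0, 0, 1]]

M = I + N where N = [[0, −1, −1], [0, 0, −1], [0, 0, 0]] is strictly upper-triangular, so N³ = 0.
(I + N)¹¹ = I + 11·N + 55·N² = [[1, −11, 44], [0, 1, −11], [0, 0, 1]].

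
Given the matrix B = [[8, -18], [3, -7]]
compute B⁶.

tr B = 1 and det B = -2, so the characteristic polynomial is λ² − (1)λ + (-2) with roots 2 and -1.
Eigenvectors give P = [[-3, 2], [-1, 1]] with P⁻¹ = [[-1, 2], [-1, 3]], and B = P·diag(2, -1)·P⁻¹.
Then B⁶ = P·diag(64, 1)·P⁻¹ = [[-192, 2], [-64, 1]] · [[-1, 2], [-1, 3]] = [[190, -378], [63, -125]].

[[190, -378], [63, -125]]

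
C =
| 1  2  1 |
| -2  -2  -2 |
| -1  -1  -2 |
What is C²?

[[-4, -3, -5], [4, 2, 6], [3, 2, 5]]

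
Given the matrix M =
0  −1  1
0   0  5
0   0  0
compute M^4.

[[0, 0, 0], [0, 0, 0], [0, 0, 0]]

M is strictly triangular, hence nilpotent: M^3 = 0, so M^4 = 0.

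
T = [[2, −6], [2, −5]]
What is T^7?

[[380, −762], [254, −509]]

tr T = −3 and det T = 2, so the characteristic polynomial is λ² − (−3)λ + (2) with roots −1 and −2.
Eigenvectors give P = [[2, −3], [1, −2]] with P⁻¹ = [[2, −3], [1, −2]], and T = P·diag(−1, −2)·P⁻¹.
Then T^7 = P·diag(−1, −128)·P⁻¹ = [[−2, 384], [−1, 256]] · [[2, −3], [1, −2]] = [[380, −762], [254, −509]].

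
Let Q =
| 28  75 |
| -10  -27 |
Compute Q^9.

tr Q = 1 and det Q = -6, so the characteristic polynomial is λ² − (1)λ + (-6) with roots 3 and -2.
Eigenvectors give P = [[-3, -5], [1, 2]] with P⁻¹ = [[-2, -5], [1, 3]], and Q = P·diag(3, -2)·P⁻¹.
Then Q^9 = P·diag(19683, -512)·P⁻¹ = [[-59049, 2560], [19683, -1024]] · [[-2, -5], [1, 3]] = [[120658, 302925], [-40390, -101487]].

[[120658, 302925], [-40390, -101487]]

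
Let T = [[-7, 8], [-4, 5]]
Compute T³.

tr T = -2 and det T = -3, so the characteristic polynomial is λ² − (-2)λ + (-3) with roots -3 and 1.
Eigenvectors give P = [[2, -1], [1, -1]] with P⁻¹ = [[1, -1], [1, -2]], and T = P·diag(-3, 1)·P⁻¹.
Then T³ = P·diag(-27, 1)·P⁻¹ = [[-54, -1], [-27, -1]] · [[1, -1], [1, -2]] = [[-55, 56], [-28, 29]].

[[-55, 56], [-28, 29]]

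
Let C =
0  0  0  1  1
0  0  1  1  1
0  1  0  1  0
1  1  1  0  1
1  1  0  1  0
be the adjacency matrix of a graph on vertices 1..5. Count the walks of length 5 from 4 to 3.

45

The number of length-5 walks from vertex 4 to vertex 3 is entry (4,3) of C^5, where C is the adjacency matrix.
C^2 = [[2, 2, 1, 1, 1], [2, 3, 1, 2, 1], [1, 1, 2, 1, 2], [1, 2, 1, 4, 2], [1, 1, 2, 2, 3]]
C^3 = [[2, 3, 3, 6, 5], [3, 4, 5, 7, 7], [3, 5, 2, 6, 3], [6, 7, 6, 6, 7], [5, 7, 3, 7, 4]]
C^4 = [[11, 14, 9, 13, 11], [14, 19, 11, 19, 14], [9, 11, 11, 13, 14], [13, 19, 13, 26, 19], [11, 14, 14, 19, 19]]
C^5 = [[24, 33, 27, 45, 38], [33, 44, 38, 58, 52], [27, 38, 24, 45, 33], [45, 58, 45, 64, 58], [38, 52, 33, 58, 44]]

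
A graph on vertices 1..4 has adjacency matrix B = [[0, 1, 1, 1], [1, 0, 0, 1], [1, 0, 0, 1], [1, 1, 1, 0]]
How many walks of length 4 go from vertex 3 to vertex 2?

10

The number of length-4 walks from vertex 3 to vertex 2 is entry (3,2) of B⁴, where B is the adjacency matrix.
B² = [[3, 1, 1, 2], [1, 2, 2, 1], [1, 2, 2, 1], [2, 1, 1, 3]]
B³ = [[4, 5, 5, 5], [5, 2, 2, 5], [5, 2, 2, 5], [5, 5, 5, 4]]
B⁴ = [[15, 9, 9, 14], [9, 10, 10, 9], [9, 10, 10, 9], [14, 9, 9, 15]]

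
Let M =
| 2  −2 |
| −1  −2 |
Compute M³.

M² = [[6, 0], [0, 6]]
M³ = [[12, −12], [−6, −12]]

[[12, −12], [−6, −12]]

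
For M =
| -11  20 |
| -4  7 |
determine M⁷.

[[-10931, 21860], [-4372, 8743]]

tr M = -4 and det M = 3, so the characteristic polynomial is λ² − (-4)λ + (3) with roots -1 and -3.
Eigenvectors give P = [[-2, 5], [-1, 2]] with P⁻¹ = [[2, -5], [1, -2]], and M = P·diag(-1, -3)·P⁻¹.
Then M⁷ = P·diag(-1, -2187)·P⁻¹ = [[2, -10935], [1, -4374]] · [[2, -5], [1, -2]] = [[-10931, 21860], [-4372, 8743]].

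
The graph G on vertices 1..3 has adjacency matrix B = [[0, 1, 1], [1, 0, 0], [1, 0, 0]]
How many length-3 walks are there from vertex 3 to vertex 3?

0

The number of length-3 walks from vertex 3 to vertex 3 is entry (3,3) of B³, where B is the adjacency matrix.
B² = [[2, 0, 0], [0, 1, 1], [0, 1, 1]]
B³ = [[0, 2, 2], [2, 0, 0], [2, 0, 0]]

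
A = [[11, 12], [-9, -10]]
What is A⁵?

tr A = 1 and det A = -2, so the characteristic polynomial is λ² − (1)λ + (-2) with roots -1 and 2.
Eigenvectors give P = [[-1, 4], [1, -3]] with P⁻¹ = [[3, 4], [1, 1]], and A = P·diag(-1, 2)·P⁻¹.
Then A⁵ = P·diag(-1, 32)·P⁻¹ = [[1, 128], [-1, -96]] · [[3, 4], [1, 1]] = [[131, 132], [-99, -100]].

[[131, 132], [-99, -100]]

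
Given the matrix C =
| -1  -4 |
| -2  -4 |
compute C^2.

[[9, 20], [10, 24]]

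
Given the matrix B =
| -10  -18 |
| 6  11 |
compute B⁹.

[[-1540, -3078], [1026, 2051]]

tr B = 1 and det B = -2, so the characteristic polynomial is λ² − (1)λ + (-2) with roots 2 and -1.
Eigenvectors give P = [[-3, -2], [2, 1]] with P⁻¹ = [[1, 2], [-2, -3]], and B = P·diag(2, -1)·P⁻¹.
Then B⁹ = P·diag(512, -1)·P⁻¹ = [[-1536, 2], [1024, -1]] · [[1, 2], [-2, -3]] = [[-1540, -3078], [1026, 2051]].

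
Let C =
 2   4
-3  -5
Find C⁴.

tr C = -3 and det C = 2, so the characteristic polynomial is λ² − (-3)λ + (2) with roots -1 and -2.
Eigenvectors give P = [[-4, 1], [3, -1]] with P⁻¹ = [[-1, -1], [-3, -4]], and C = P·diag(-1, -2)·P⁻¹.
Then C⁴ = P·diag(1, 16)·P⁻¹ = [[-4, 16], [3, -16]] · [[-1, -1], [-3, -4]] = [[-44, -60], [45, 61]].

[[-44, -60], [45, 61]]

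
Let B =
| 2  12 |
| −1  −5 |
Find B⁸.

[[−764, −3060], [255, 1021]]

tr B = −3 and det B = 2, so the characteristic polynomial is λ² − (−3)λ + (2) with roots −2 and −1.
Eigenvectors give P = [[3, 4], [−1, −1]] with P⁻¹ = [[−1, −4], [1, 3]], and B = P·diag(−2, −1)·P⁻¹.
Then B⁸ = P·diag(256, 1)·P⁻¹ = [[768, 4], [−256, −1]] · [[−1, −4], [1, 3]] = [[−764, −3060], [255, 1021]].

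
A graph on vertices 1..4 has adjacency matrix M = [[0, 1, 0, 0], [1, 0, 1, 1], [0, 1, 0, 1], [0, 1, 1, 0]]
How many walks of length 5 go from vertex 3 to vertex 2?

The number of length-5 walks from vertex 3 to vertex 2 is entry (3,2) of M⁵, where M is the adjacency matrix.
M² = [[1, 0, 1, 1], [0, 3, 1, 1], [1, 1, 2, 1], [1, 1, 1, 2]]
M³ = [[0, 3, 1, 1], [3, 2, 4, 4], [1, 4, 2, 3], [1, 4, 3, 2]]
M⁴ = [[3, 2, 4, 4], [2, 11, 6, 6], [4, 6, 7, 6], [4, 6, 6, 7]]
M⁵ = [[2, 11, 6, 6], [11, 14, 17, 17], [6, 17, 12, 13], [6, 17, 13, 12]]

17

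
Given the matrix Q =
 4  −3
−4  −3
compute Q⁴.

Q² = [[28, −3], [−4, 21]]
Q³ = [[124, −75], [−100, −51]]
Q⁴ = [[796, −147], [−196, 453]]

[[796, −147], [−196, 453]]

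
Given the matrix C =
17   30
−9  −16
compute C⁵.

[[197, 330], [−99, −166]]

tr C = 1 and det C = −2, so the characteristic polynomial is λ² − (1)λ + (−2) with roots −1 and 2.
Eigenvectors give P = [[5, −2], [−3, 1]] with P⁻¹ = [[−1, −2], [−3, −5]], and C = P·diag(−1, 2)·P⁻¹.
Then C⁵ = P·diag(−1, 32)·P⁻¹ = [[−5, −64], [3, 32]] · [[−1, −2], [−3, −5]] = [[197, 330], [−99, −166]].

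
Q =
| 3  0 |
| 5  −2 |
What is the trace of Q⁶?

793

tr Q = 1 and det Q = −6, so the characteristic polynomial is λ² − (1)λ + (−6) with roots −2 and 3.
Eigenvectors give P = [[0, 1], [−1, 1]] with P⁻¹ = [[1, −1], [1, 0]], and Q = P·diag(−2, 3)·P⁻¹.
Then Q⁶ = P·diag(64, 729)·P⁻¹ = [[0, 729], [−64, 729]] · [[1, −1], [1, 0]] = [[729, 0], [665, 64]].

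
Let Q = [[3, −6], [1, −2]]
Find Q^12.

Q² = Q (a projection; rank 1, trace 1), so Q^12 = Q.

[[3, −6], [1, −2]]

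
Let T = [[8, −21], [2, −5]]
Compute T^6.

[[442, −1323], [126, −377]]

tr T = 3 and det T = 2, so the characteristic polynomial is λ² − (3)λ + (2) with roots 1 and 2.
Eigenvectors give P = [[3, 7], [1, 2]] with P⁻¹ = [[−2, 7], [1, −3]], and T = P·diag(1, 2)·P⁻¹.
Then T^6 = P·diag(1, 64)·P⁻¹ = [[3, 448], [1, 128]] · [[−2, 7], [1, −3]] = [[442, −1323], [126, −377]].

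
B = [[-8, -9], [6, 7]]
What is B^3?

[[-26, -27], [18, 19]]

tr B = -1 and det B = -2, so the characteristic polynomial is λ² − (-1)λ + (-2) with roots -2 and 1.
Eigenvectors give P = [[3, -1], [-2, 1]] with P⁻¹ = [[1, 1], [2, 3]], and B = P·diag(-2, 1)·P⁻¹.
Then B^3 = P·diag(-8, 1)·P⁻¹ = [[-24, -1], [16, 1]] · [[1, 1], [2, 3]] = [[-26, -27], [18, 19]].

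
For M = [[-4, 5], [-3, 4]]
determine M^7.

M² = I (check: tr M = 0 and det M = -1), so M^7 = M since 7 is odd.

[[-4, 5], [-3, 4]]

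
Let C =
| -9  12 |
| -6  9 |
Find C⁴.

tr C = 0 and det C = -9, so the characteristic polynomial is λ² − (0)λ + (-9) with roots -3 and 3.
Eigenvectors give P = [[-2, -1], [-1, -1]] with P⁻¹ = [[-1, 1], [1, -2]], and C = P·diag(-3, 3)·P⁻¹.
Then C⁴ = P·diag(81, 81)·P⁻¹ = [[-162, -81], [-81, -81]] · [[-1, 1], [1, -2]] = [[81, 0], [0, 81]].

[[81, 0], [0, 81]]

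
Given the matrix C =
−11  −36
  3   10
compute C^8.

tr C = −1 and det C = −2, so the characteristic polynomial is λ² − (−1)λ + (−2) with roots 1 and −2.
Eigenvectors give P = [[−3, −4], [1, 1]] with P⁻¹ = [[1, 4], [−1, −3]], and C = P·diag(1, −2)·P⁻¹.
Then C^8 = P·diag(1, 256)·P⁻¹ = [[−3, −1024], [1, 256]] · [[1, 4], [−1, −3]] = [[1021, 3060], [−255, −764]].

[[1021, 3060], [−255, −764]]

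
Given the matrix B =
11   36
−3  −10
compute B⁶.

tr B = 1 and det B = −2, so the characteristic polynomial is λ² − (1)λ + (−2) with roots −1 and 2.
Eigenvectors give P = [[3, −4], [−1, 1]] with P⁻¹ = [[−1, −4], [−1, −3]], and B = P·diag(−1, 2)·P⁻¹.
Then B⁶ = P·diag(1, 64)·P⁻¹ = [[3, −256], [−1, 64]] · [[−1, −4], [−1, −3]] = [[253, 756], [−63, −188]].

[[253, 756], [−63, −188]]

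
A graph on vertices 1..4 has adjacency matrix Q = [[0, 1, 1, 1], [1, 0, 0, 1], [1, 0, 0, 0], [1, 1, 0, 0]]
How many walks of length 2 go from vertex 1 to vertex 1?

The number of length-2 walks from vertex 1 to vertex 1 is entry (1,1) of Q², where Q is the adjacency matrix.
Q² = [[3, 1, 0, 1], [1, 2, 1, 1], [0, 1, 1, 1], [1, 1, 1, 2]]

3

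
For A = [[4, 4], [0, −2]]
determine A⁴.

A² = [[16, 8], [0, 4]]
A³ = [[64, 48], [0, −8]]
A⁴ = [[256, 160], [0, 16]]

[[256, 160], [0, 16]]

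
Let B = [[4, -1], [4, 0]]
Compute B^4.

B^2 = [[12, -4], [16, -4]]
B^3 = [[32, -12], [48, -16]]
B^4 = [[80, -32], [128, -48]]

[[80, -32], [128, -48]]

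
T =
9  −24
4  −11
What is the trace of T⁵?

−242

tr T = −2 and det T = −3, so the characteristic polynomial is λ² − (−2)λ + (−3) with roots 1 and −3.
Eigenvectors give P = [[−3, −2], [−1, −1]] with P⁻¹ = [[−1, 2], [1, −3]], and T = P·diag(1, −3)·P⁻¹.
Then T⁵ = P·diag(1, −243)·P⁻¹ = [[−3, 486], [−1, 243]] · [[−1, 2], [1, −3]] = [[489, −1464], [244, −731]].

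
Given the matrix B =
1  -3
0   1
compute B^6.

[[1, -18], [0, 1]]

B = I + N where N = [[0, -3], [0, 0]] is strictly upper-triangular, so N^2 = 0.
(I + N)^6 = I + 6·N = [[1, -18], [0, 1]].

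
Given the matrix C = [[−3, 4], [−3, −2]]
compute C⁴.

[[−291, 220], [−165, −236]]

C² = [[−3, −20], [15, −8]]
C³ = [[69, 28], [−21, 76]]
C⁴ = [[−291, 220], [−165, −236]]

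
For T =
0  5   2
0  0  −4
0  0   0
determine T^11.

[[0, 0, 0], [0, 0, 0], [0, 0, 0]]

T is strictly triangular, hence nilpotent: T^3 = 0, so T^11 = 0.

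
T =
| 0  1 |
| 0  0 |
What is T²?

[[0, 0], [0, 0]]

T is strictly triangular, hence nilpotent: T² = 0, so T² = 0.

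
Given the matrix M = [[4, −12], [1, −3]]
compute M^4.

M² = M (a projection; rank 1, trace 1), so M^4 = M.

[[4, −12], [1, −3]]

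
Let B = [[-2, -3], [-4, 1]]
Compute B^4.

B^2 = [[16, 3], [4, 13]]
B^3 = [[-44, -45], [-60, 1]]
B^4 = [[268, 87], [116, 181]]

[[268, 87], [116, 181]]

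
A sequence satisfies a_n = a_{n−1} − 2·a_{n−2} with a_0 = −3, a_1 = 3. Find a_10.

With companion matrix T = [[1, −2], [1, 0]], [a_n, a_{n−1}]ᵀ = T·[a_{n−1}, a_{n−2}]ᵀ, so [a_10, a_9]ᵀ = T⁹·[a_1, a_0]ᵀ.
T⁹ = [[−11, 34], [−17, 6]], giving [a_10, a_9]ᵀ = [[−135], [−69]].

−135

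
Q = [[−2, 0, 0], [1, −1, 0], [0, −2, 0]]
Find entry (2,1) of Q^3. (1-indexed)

Q^2 = [[4, 0, 0], [−3, 1, 0], [−2, 2, 0]]
Q^3 = [[−8, 0, 0], [7, −1, 0], [6, −2, 0]]

7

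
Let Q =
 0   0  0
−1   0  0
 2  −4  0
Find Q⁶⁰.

[[0, 0, 0], [0, 0, 0], [0, 0, 0]]

Q is strictly triangular, hence nilpotent: Q³ = 0, so Q⁶⁰ = 0.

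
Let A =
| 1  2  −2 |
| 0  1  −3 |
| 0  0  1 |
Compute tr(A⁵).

3

A = I + N where N = [[0, 2, −2], [0, 0, −3], [0, 0, 0]] is strictly upper-triangular, so N³ = 0.
(I + N)⁵ = I + 5·N + 10·N² = [[1, 10, −70], [0, 1, −15], [0, 0, 1]].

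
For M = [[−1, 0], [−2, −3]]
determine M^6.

[[1, 0], [728, 729]]

tr M = −4 and det M = 3, so the characteristic polynomial is λ² − (−4)λ + (3) with roots −1 and −3.
Eigenvectors give P = [[−1, 0], [1, 1]] with P⁻¹ = [[−1, 0], [1, 1]], and M = P·diag(−1, −3)·P⁻¹.
Then M^6 = P·diag(1, 729)·P⁻¹ = [[−1, 0], [1, 729]] · [[−1, 0], [1, 1]] = [[1, 0], [728, 729]].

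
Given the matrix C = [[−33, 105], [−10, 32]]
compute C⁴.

[[471, −1365], [130, −374]]

tr C = −1 and det C = −6, so the characteristic polynomial is λ² − (−1)λ + (−6) with roots −3 and 2.
Eigenvectors give P = [[−7, 3], [−2, 1]] with P⁻¹ = [[−1, 3], [−2, 7]], and C = P·diag(−3, 2)·P⁻¹.
Then C⁴ = P·diag(81, 16)·P⁻¹ = [[−567, 48], [−162, 16]] · [[−1, 3], [−2, 7]] = [[471, −1365], [130, −374]].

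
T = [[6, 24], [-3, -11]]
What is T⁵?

[[1656, 5064], [-633, -1931]]

tr T = -5 and det T = 6, so the characteristic polynomial is λ² − (-5)λ + (6) with roots -3 and -2.
Eigenvectors give P = [[-8, -3], [3, 1]] with P⁻¹ = [[1, 3], [-3, -8]], and T = P·diag(-3, -2)·P⁻¹.
Then T⁵ = P·diag(-243, -32)·P⁻¹ = [[1944, 96], [-729, -32]] · [[1, 3], [-3, -8]] = [[1656, 5064], [-633, -1931]].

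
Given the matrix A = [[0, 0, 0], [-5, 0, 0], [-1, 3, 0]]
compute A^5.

A is strictly triangular, hence nilpotent: A^3 = 0, so A^5 = 0.

[[0, 0, 0], [0, 0, 0], [0, 0, 0]]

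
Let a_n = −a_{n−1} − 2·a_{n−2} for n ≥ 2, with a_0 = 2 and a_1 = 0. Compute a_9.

−12

With companion matrix M = [[−1, −2], [1, 0]], [a_n, a_{n−1}]ᵀ = M·[a_{n−1}, a_{n−2}]ᵀ, so [a_9, a_8]ᵀ = M^8·[a_1, a_0]ᵀ.
M^8 = [[−17, −6], [3, −14]], giving [a_9, a_8]ᵀ = [[−12], [−28]].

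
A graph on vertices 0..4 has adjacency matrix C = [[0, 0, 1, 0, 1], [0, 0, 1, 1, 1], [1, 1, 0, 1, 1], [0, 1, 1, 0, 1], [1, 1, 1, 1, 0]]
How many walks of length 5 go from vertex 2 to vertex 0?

The number of length-5 walks from vertex 2 to vertex 0 is entry (2,0) of C⁵, where C is the adjacency matrix.
C² = [[2, 2, 1, 2, 1], [2, 3, 2, 2, 2], [1, 2, 4, 2, 3], [2, 2, 2, 3, 2], [1, 2, 3, 2, 4]]
C³ = [[2, 4, 7, 4, 7], [4, 6, 9, 7, 9], [7, 9, 8, 9, 9], [4, 7, 9, 6, 9], [7, 9, 9, 9, 8]]
C⁴ = [[14, 18, 17, 18, 17], [18, 25, 26, 24, 26], [17, 26, 34, 26, 33], [18, 24, 26, 25, 26], [17, 26, 33, 26, 34]]
C⁵ = [[34, 52, 67, 52, 67], [52, 76, 93, 77, 93], [67, 93, 102, 93, 103], [52, 77, 93, 76, 93], [67, 93, 103, 93, 102]]

67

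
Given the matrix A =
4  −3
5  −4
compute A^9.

A² = I (check: tr A = 0 and det A = −1), so A^9 = A since 9 is odd.

[[4, −3], [5, −4]]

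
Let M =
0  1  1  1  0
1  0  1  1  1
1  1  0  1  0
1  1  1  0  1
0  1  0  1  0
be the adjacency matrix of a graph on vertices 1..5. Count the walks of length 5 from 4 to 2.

The number of length-5 walks from vertex 4 to vertex 2 is entry (4,2) of M⁵, where M is the adjacency matrix.
M² = [[3, 2, 2, 2, 2], [2, 4, 2, 3, 1], [2, 2, 3, 2, 2], [2, 3, 2, 4, 1], [2, 1, 2, 1, 2]]
M³ = [[6, 9, 7, 9, 4], [9, 8, 9, 9, 7], [7, 9, 6, 9, 4], [9, 9, 9, 8, 7], [4, 7, 4, 7, 2]]
M⁴ = [[25, 26, 24, 26, 18], [26, 34, 26, 33, 17], [24, 26, 25, 26, 18], [26, 33, 26, 34, 17], [18, 17, 18, 17, 14]]
M⁵ = [[76, 93, 77, 93, 52], [93, 102, 93, 103, 67], [77, 93, 76, 93, 52], [93, 103, 93, 102, 67], [52, 67, 52, 67, 34]]

103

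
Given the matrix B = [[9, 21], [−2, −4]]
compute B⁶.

tr B = 5 and det B = 6, so the characteristic polynomial is λ² − (5)λ + (6) with roots 3 and 2.
Eigenvectors give P = [[7, −3], [−2, 1]] with P⁻¹ = [[1, 3], [2, 7]], and B = P·diag(3, 2)·P⁻¹.
Then B⁶ = P·diag(729, 64)·P⁻¹ = [[5103, −192], [−1458, 64]] · [[1, 3], [2, 7]] = [[4719, 13965], [−1330, −3926]].

[[4719, 13965], [−1330, −3926]]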